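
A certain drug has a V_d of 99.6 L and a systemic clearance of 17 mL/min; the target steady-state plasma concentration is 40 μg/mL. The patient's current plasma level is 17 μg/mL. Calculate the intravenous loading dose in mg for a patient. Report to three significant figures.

2290 mg

Concentration deficit ΔC = 40 − 17 = 23.00 mg/L
LD = Vd × ΔC = 99.60 × 23.00 = 2291 mg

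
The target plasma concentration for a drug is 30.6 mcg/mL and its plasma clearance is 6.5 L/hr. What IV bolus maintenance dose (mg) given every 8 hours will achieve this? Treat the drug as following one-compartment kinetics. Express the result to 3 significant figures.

1590 mg

At steady state, dose per interval replaces the amount cleared in that interval: D/τ = CL·Css.
D = CL × Css × τ = 6.500 × 30.6 × 8 = 1591 mg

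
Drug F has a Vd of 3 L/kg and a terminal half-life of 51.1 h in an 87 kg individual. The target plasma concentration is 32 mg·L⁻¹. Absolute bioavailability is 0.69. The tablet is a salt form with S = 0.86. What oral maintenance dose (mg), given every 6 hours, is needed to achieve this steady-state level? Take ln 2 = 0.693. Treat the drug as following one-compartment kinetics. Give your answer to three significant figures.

Vd(total) = 87 kg × 3 L/kg = 261.0 L
CL = 0.693 × Vd / t½ = 0.693 × 261.0 / 51.1 = 3.540 L/h
D = CL × Css × τ / F / S = 3.540 × 32 × 6 / 0.69 / 0.86 = 1145 mg

1150 mg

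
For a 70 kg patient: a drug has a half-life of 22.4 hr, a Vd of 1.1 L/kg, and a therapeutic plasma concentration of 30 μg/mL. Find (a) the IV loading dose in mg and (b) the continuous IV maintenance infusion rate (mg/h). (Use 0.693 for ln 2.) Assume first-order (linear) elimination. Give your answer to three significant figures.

(a) 2310 mg; (b) 71.5 mg/h

Total Vd = 1.1 × 70 = 77.00 L
LD = Vd × C = 77.00 × 30 = 2310 mg
CL = 0.693 × Vd / t½ = 0.693 × 77.00 / 22.4 = 2.382 L/h
Infusion rate = CL × Css = 2.382 × 30 = 71.46 mg/h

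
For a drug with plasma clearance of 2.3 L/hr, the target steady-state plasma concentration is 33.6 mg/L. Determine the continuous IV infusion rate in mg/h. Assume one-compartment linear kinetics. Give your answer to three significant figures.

77.3 mg/h

Rate = CL × Css = 2.300 × 33.6 = 77.28 mg/h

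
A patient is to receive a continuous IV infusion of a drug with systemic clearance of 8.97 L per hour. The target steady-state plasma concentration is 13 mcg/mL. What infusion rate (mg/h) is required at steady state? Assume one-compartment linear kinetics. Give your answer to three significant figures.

117 mg/h

Infusion rate = CL · Css = 8.970 L/h × 13 mg/L = 116.6 mg/h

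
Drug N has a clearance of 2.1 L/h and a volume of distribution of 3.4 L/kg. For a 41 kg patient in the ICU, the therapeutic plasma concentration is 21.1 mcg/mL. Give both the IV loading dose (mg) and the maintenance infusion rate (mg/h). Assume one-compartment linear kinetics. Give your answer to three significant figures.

(a) 2940 mg; (b) 44.3 mg/h

Vd = 3.4 L/kg × 41 kg = 139.4 L
Loading dose = Vd × C = 139.4 × 21.1 = 2941 mg
Maintenance: replace elimination → rate = CL × Css = 2.100 × 21.1 = 44.31 mg/h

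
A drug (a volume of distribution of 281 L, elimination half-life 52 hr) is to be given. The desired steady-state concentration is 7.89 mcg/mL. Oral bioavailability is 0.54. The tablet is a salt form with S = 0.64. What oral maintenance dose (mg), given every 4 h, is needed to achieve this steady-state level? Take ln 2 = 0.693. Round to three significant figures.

342 mg

CL = ln 2 · Vd / t½ = 0.693 × 281.0 / 52 = 3.745 L/h
D = CL × Css × τ / F / S = 3.745 × 7.89 × 4 / 0.54 / 0.64 = 342.0 mg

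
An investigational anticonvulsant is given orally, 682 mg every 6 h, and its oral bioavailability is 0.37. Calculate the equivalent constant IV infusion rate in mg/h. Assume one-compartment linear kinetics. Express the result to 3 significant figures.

42.1 mg/h

Equivalent systemic input: infusion rate = F·D/τ.
Rate = 0.37 × 682 / 6 = 42.06 mg/h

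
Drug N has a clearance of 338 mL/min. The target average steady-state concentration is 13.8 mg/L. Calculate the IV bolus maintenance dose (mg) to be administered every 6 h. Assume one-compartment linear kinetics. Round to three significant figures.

Convert clearance: 338 mL/min × 60 min/h ÷ 1000 mL/L = 20.28 L/h
At steady state, dose per interval replaces the amount cleared in that interval: D/τ = CL·Css.
D = CL × Css × τ = 20.28 × 13.8 × 6 = 1679 mg

1680 mg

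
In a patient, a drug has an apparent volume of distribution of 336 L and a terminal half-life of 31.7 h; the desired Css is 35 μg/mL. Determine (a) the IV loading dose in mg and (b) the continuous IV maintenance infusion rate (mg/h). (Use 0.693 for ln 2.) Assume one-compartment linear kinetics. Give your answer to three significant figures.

LD = Vd × C = 336.0 × 35 = 11760 mg
CL = 0.693 × Vd / t½ = 0.693 × 336.0 / 31.7 = 7.345 L/h
Infusion rate = CL × Css = 7.345 × 35 = 257.1 mg/h

(a) 11800 mg; (b) 257 mg/h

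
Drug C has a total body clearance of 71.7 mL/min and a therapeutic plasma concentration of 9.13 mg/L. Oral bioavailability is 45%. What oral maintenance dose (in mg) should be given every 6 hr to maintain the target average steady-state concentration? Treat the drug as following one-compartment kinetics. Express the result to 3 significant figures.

524 mg

Convert clearance: 71.7 mL/min × 60 min/h ÷ 1000 mL/L = 4.302 L/h
D = CL × Css × τ / F = 4.302 × 9.13 × 6 / 0.45 = 523.7 mg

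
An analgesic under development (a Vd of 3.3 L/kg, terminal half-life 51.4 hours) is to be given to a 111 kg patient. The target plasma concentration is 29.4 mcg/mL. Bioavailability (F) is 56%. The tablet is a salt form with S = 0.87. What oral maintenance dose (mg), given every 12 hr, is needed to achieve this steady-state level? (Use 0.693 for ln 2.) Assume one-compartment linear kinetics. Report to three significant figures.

3580 mg

Vd = 3.3 L/kg × 111 kg = 366.3 L
CL = ln 2 · Vd / t½ = 0.693 × 366.3 / 51.4 = 4.939 L/h
D = CL × Css × τ / F / S = 4.939 × 29.4 × 12 / 0.56 / 0.87 = 3577 mg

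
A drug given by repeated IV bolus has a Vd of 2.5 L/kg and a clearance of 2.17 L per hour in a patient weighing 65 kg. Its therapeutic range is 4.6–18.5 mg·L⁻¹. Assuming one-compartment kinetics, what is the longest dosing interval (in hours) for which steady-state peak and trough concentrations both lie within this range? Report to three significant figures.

104 h

Vd(total) = 65 kg × 2.5 L/kg = 162.5 L
k = CL / Vd = 2.170 / 162.5 = 0.01335 h⁻¹
Between IV bolus doses, concentration decays as C = C₀·e^(−kτ), so C_peak/C_trough = e^(kτ).
τ_max = ln(C_peak/C_trough) / k = ln(18.5/4.6) / 0.01335 = 1.392 / 0.01335 = 104.3 h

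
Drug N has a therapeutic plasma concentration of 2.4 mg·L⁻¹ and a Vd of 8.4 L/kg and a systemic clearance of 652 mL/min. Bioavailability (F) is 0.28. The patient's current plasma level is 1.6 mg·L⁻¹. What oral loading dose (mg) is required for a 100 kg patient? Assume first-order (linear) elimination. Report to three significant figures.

Total Vd = 8.4 × 100 = 840.0 L
LD is governed by Vd — clearance does not enter the loading-dose calculation.
Concentration deficit ΔC = 2.4 − 1.6 = 0.8000 mg/L
LD = Vd × ΔC / F = 840.0 × 0.8000 / 0.28 = 2400 mg

2400 mg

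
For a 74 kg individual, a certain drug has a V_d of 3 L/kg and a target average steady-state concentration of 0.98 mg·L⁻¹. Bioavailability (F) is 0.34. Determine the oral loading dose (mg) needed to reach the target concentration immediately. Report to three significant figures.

640 mg

Vd = 3 L/kg × 74 kg = 222.0 L
LD = Vd × C / F = 222.0 × 0.9800 / 0.34 = 639.9 mg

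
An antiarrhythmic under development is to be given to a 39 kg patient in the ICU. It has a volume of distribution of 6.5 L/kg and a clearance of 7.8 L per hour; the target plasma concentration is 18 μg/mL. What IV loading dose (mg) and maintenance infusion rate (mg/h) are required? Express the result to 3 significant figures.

Vd = 6.5 L/kg × 39 kg = 253.5 L
Loading: fill Vd to C_target → 253.5 L × 18 mg/L = 4563 mg
Infusion rate = 7.800 L/h × 18 mg/L = 140.4 mg/h

(a) 4560 mg; (b) 140 mg/h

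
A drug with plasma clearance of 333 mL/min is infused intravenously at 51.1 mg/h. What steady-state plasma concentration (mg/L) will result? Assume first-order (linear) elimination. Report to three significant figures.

Convert clearance: 333 mL/min × 60 min/h ÷ 1000 mL/L = 19.98 L/h
Css = rate / CL = 51.1 / 19.98 = 2.558 mg/L

2.56 mg/L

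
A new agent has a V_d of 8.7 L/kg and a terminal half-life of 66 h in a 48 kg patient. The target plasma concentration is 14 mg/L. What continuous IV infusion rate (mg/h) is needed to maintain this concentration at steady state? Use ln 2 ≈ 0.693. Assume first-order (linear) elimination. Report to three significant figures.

61.4 mg/h

Vd(total) = 48 kg × 8.7 L/kg = 417.6 L
CL = 0.693 × Vd / t½ = 0.693 × 417.6 / 66 = 4.385 L/h
Infusion rate = CL × Css = 4.385 × 14 = 61.39 mg/h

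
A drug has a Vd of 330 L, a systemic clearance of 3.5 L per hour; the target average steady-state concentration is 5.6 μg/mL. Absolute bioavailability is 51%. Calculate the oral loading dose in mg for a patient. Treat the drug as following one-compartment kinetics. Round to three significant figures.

LD = Vd × C / F = 330.0 × 5.600 / 0.51 = 3624 mg

3620 mg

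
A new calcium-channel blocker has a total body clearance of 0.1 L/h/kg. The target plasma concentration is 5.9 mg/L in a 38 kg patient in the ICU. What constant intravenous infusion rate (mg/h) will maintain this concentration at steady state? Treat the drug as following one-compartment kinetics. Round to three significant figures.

CL = 0.1 L/h/kg × 38 kg = 3.800 L/h
Infusion rate = CL · Css = 3.800 L/h × 5.9 mg/L = 22.42 mg/h

22.4 mg/h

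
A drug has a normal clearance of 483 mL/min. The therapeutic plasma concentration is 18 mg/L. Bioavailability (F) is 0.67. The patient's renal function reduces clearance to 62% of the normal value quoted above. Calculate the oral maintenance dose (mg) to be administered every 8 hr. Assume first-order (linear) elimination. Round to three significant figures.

CL = 483 mL/min × 60/1000 = 28.98 L/h
Patient clearance = 0.62 × 28.98 = 17.97 L/h
D = CL × Css × τ / F = 17.97 × 18 × 8 / 0.67 = 3862 mg

3860 mg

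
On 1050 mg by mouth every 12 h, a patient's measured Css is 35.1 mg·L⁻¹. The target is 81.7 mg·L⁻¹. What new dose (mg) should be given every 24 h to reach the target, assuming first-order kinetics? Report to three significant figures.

4890 mg

For first-order elimination, Css ∝ F·D/(CL·τ); F and CL are unchanged, so Css ∝ D/τ.
D₂ = D₁ × (Css,target / Css,current) × (τ₂/τ₁) = 1050 × (81.7/35.1) × (24/12) = 4888 mg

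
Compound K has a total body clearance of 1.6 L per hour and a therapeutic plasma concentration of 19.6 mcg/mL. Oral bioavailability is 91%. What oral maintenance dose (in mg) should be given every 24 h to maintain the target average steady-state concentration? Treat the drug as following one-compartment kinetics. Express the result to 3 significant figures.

827 mg

D = CL × Css × τ / F = 1.600 × 19.6 × 24 / 0.91 = 827.1 mg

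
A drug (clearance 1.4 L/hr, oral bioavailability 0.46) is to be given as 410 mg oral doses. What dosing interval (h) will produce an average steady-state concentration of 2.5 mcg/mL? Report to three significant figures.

F·D/τ = CL·Css → τ = F·D / (CL·Css).
τ = 0.46 × 410 / (1.4 × 2.5) = 53.89 h

53.9 h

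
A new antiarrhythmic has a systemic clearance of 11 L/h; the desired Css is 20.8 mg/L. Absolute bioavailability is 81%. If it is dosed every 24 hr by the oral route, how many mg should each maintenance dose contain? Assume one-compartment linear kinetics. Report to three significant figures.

D = CL × Css × τ / F = 11.00 × 20.8 × 24 / 0.81 = 6779 mg

6780 mg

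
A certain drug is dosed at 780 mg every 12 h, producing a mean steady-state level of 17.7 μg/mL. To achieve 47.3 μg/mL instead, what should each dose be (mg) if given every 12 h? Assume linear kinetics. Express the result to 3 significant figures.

For first-order elimination, Css ∝ F·D/(CL·τ); F and CL are unchanged, so Css ∝ D/τ.
D₂ = D₁ × (Css,target / Css,current) = 780 × 47.3/17.7 = 2084 mg

2080 mg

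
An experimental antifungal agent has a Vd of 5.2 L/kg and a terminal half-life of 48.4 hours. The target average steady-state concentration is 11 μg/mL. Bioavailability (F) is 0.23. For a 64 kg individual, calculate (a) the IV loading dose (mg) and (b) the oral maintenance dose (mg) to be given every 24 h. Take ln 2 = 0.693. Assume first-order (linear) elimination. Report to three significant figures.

Vd(total) = 64 kg × 5.2 L/kg = 332.8 L
LD = Vd × C = 332.8 × 11 = 3661 mg
CL = 0.693 × Vd / t½ = 0.693 × 332.8 / 48.4 = 4.765 L/h
D = CL × Css × τ / F = 4.765 × 11 × 24 / 0.23 = 5469 mg

(a) 3660 mg; (b) 5470 mg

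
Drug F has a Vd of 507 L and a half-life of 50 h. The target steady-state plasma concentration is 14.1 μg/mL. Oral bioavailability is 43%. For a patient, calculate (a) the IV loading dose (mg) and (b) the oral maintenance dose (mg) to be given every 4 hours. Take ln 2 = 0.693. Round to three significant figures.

LD = Vd × C = 507.0 × 14.1 = 7149 mg
CL = 0.693 × Vd / t½ = 0.693 × 507.0 / 50 = 7.027 L/h
D = CL × Css × τ / F = 7.027 × 14.1 × 4 / 0.43 = 921.7 mg

(a) 7150 mg; (b) 922 mg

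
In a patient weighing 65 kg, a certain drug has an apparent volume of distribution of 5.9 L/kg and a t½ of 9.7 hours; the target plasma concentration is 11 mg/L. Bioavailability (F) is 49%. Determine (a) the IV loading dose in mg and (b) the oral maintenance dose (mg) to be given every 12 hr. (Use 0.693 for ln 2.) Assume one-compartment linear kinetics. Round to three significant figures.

(a) 4220 mg; (b) 7380 mg

Total Vd = 5.9 × 65 = 383.5 L
LD = Vd × C = 383.5 × 11 = 4219 mg
CL = 0.693 × Vd / t½ = 0.693 × 383.5 / 9.7 = 27.40 L/h
D = CL × Css × τ / F = 27.40 × 11 × 12 / 0.49 = 7381 mg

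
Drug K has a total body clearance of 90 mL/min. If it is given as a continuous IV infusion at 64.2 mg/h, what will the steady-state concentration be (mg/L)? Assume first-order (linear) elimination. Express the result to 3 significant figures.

CL = 90 mL/min = 90 × 0.06 = 5.400 L/h
Css = rate / CL = 64.2 / 5.400 = 11.89 mg/L

11.9 mg/L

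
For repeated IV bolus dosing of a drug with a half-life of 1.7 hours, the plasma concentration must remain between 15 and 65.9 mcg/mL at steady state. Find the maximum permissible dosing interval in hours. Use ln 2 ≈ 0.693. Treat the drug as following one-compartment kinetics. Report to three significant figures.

k = 0.693 / t½ = 0.693 / 1.7 = 0.4076 h⁻¹
Between IV bolus doses, concentration decays as C = C₀·e^(−kτ), so C_peak/C_trough = e^(kτ).
τ_max = ln(C_peak/C_trough) / k = ln(65.9/15) / 0.4076 = 1.480 / 0.4076 = 3.631 h

3.63 h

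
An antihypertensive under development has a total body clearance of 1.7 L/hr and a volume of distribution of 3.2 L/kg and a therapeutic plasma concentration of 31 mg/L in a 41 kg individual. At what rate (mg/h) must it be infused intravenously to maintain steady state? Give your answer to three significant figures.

R₀ = 1.700 × 31 = 52.70 mg/h

52.7 mg/h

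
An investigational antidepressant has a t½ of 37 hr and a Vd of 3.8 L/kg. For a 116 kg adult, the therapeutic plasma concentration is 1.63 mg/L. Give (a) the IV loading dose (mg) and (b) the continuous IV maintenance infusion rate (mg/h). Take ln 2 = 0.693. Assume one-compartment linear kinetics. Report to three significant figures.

(a) 719 mg; (b) 13.5 mg/h

Vd = 3.8 L/kg × 116 kg = 440.8 L
LD = Vd × C = 440.8 × 1.63 = 718.5 mg
CL = 0.693 × Vd / t½ = 0.693 × 440.8 / 37 = 8.256 L/h
Infusion rate = CL × Css = 8.256 × 1.63 = 13.46 mg/h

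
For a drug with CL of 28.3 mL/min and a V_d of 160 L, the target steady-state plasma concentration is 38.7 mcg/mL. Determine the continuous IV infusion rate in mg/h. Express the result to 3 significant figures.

CL = 28.3 mL/min × 60/1000 = 1.698 L/h
Maintenance depends on clearance, not Vd — rate in must match rate out.
Infusion rate = CL · Css = 1.698 L/h × 38.7 mg/L = 65.71 mg/h

65.7 mg/h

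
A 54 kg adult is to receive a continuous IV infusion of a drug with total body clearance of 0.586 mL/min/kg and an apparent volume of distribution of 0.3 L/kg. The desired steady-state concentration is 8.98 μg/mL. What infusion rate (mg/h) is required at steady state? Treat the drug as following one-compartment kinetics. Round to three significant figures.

17.0 mg/h

CL = 0.586 mL/min/kg × 54 kg = 31.64 mL/min = 31.64 × 60/1000 = 1.898 L/h
Rate = CL × Css = 1.898 × 8.98 = 17.04 mg/h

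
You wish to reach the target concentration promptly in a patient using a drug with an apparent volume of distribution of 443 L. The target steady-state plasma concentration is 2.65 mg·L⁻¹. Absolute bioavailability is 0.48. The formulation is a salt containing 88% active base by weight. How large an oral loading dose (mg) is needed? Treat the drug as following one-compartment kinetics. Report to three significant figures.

2780 mg

LD = Vd × C / F / S = 443.0 × 2.650 / 0.48 / 0.88 = 2779 mg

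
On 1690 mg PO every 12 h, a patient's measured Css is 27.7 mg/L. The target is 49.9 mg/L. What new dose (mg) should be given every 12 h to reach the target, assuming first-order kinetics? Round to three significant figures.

For first-order elimination, Css ∝ F·D/(CL·τ); F and CL are unchanged, so Css ∝ D/τ.
D₂ = D₁ × (Css,target / Css,current) = 1690 × 49.9/27.7 = 3044 mg

3040 mg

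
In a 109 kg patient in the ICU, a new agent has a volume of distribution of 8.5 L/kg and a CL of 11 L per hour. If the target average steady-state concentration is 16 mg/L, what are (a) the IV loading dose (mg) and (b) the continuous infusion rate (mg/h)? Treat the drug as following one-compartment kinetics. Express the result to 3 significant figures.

Vd = 8.5 L/kg × 109 kg = 926.5 L
LD = Vd · C_target = 926.5 × 16 = 14820 mg
Infusion rate = 11.00 L/h × 16 mg/L = 176.0 mg/h

(a) 14800 mg; (b) 176 mg/h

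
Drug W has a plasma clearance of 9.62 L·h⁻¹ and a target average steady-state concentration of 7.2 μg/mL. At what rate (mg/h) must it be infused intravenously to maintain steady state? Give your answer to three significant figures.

69.3 mg/h

At steady state, infusion rate equals elimination rate: rate in = CL × Css.
R₀ = 9.620 × 7.2 = 69.26 mg/h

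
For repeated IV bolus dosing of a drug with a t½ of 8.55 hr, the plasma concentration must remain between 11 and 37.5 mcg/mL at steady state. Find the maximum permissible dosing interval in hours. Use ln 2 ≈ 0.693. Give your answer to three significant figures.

k = 0.693 / t½ = 0.693 / 8.55 = 0.08105 h⁻¹
Between IV bolus doses, concentration decays as C = C₀·e^(−kτ), so C_peak/C_trough = e^(kτ).
τ_max = ln(C_peak/C_trough) / k = ln(37.5/11) / 0.08105 = 1.226 / 0.08105 = 15.13 h

15.1 h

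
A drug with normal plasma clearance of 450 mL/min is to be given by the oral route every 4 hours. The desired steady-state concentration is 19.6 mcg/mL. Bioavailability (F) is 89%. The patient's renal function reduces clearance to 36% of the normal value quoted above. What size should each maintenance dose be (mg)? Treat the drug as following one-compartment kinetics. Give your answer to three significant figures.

CL = 450 mL/min = 450 × 0.06 = 27.00 L/h
Patient clearance = 0.36 × 27.00 = 9.720 L/h
D = CL × Css × τ / F = 9.720 × 19.6 × 4 / 0.89 = 856.2 mg

856 mg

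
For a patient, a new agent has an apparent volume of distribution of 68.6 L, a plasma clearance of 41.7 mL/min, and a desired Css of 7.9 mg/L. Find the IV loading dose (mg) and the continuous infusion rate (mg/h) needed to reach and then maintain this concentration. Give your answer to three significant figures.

(a) 542 mg; (b) 19.8 mg/h

Loading: fill Vd to C_target → 68.60 L × 7.9 mg/L = 541.9 mg
Convert clearance: 41.7 mL/min × 60 min/h ÷ 1000 mL/L = 2.502 L/h
Maintenance: replace elimination → rate = CL × Css = 2.502 × 7.9 = 19.77 mg/h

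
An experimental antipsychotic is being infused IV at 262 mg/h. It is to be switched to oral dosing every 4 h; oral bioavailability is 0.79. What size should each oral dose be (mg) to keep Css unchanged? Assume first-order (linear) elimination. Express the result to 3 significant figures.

1330 mg

To maintain the same Css, the systemic dosing rate must be unchanged: F·D/τ = infusion rate.
D = rate × τ / F = 262 × 4 / 0.79 = 1327 mg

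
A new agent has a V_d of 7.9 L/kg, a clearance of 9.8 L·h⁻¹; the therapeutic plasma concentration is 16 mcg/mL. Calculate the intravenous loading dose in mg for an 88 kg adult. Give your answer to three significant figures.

11100 mg

Vd(total) = 88 kg × 7.9 L/kg = 695.2 L
LD = Vd × C = 695.2 × 16.00 = 11120 mg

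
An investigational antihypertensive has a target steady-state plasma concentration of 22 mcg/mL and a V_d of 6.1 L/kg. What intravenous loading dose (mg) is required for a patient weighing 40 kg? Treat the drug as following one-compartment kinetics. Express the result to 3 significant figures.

5370 mg

Vd = 6.1 L/kg × 40 kg = 244.0 L
LD = Vd × C = 244.0 × 22.00 = 5368 mg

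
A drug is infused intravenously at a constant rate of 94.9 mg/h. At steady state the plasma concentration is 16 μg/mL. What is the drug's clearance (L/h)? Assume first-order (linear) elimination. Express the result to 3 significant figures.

At steady state, infusion rate = CL × Css, so CL = rate / Css.
CL = 94.9 / 16 = 5.931 L/h

5.93 L/h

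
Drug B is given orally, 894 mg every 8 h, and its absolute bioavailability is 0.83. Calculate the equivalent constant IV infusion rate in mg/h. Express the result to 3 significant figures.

Equivalent systemic input: infusion rate = F·D/τ.
Rate = 0.83 × 894 / 8 = 92.75 mg/h

92.8 mg/h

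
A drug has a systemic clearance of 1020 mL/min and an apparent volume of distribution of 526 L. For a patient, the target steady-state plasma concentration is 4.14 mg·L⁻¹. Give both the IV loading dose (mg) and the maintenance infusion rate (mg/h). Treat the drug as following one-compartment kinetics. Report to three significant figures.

(a) 2180 mg; (b) 253 mg/h

Loading: fill Vd to C_target → 526.0 L × 4.14 mg/L = 2178 mg
CL = 1020 mL/min = 1020 × 0.06 = 61.20 L/h
Maintenance infusion rate = CL × Css = 61.20 × 4.14 = 253.4 mg/h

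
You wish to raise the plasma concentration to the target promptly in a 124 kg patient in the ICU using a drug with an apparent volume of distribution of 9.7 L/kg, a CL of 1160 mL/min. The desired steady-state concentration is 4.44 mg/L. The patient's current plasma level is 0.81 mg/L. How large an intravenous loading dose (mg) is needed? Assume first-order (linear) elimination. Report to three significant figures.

Vd(total) = 124 kg × 9.7 L/kg = 1203 L
The loading dose fills Vd to the target concentration; clearance is irrelevant here.
Concentration deficit ΔC = 4.44 − 0.81 = 3.630 mg/L
LD = Vd × ΔC = 1203 × 3.630 = 4367 mg

4370 mg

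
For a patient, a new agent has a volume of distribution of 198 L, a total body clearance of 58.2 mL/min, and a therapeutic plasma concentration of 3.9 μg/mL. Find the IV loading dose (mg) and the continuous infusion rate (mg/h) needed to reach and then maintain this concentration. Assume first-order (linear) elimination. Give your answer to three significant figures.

(a) 772 mg; (b) 13.6 mg/h

Loading dose = Vd × C = 198.0 × 3.9 = 772.2 mg
CL = 58.2 mL/min × 60/1000 = 3.492 L/h
Infusion rate = 3.492 L/h × 3.9 mg/L = 13.62 mg/h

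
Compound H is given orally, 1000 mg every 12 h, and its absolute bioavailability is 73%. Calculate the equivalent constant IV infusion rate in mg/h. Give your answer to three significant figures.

60.8 mg/h

Equivalent systemic input: infusion rate = F·D/τ.
Rate = 0.73 × 1000 / 12 = 60.83 mg/h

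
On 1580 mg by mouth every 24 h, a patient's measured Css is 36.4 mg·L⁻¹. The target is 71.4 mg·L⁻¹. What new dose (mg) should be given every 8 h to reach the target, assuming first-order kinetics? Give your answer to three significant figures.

For first-order elimination, Css ∝ F·D/(CL·τ); F and CL are unchanged, so Css ∝ D/τ.
D₂ = D₁ × (Css,target / Css,current) × (τ₂/τ₁) = 1580 × (71.4/36.4) × (8/24) = 1033 mg

1030 mg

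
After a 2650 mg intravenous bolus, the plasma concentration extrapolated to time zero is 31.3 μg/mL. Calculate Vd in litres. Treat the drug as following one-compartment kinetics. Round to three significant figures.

Immediately after an IV bolus, C₀ = Dose / Vd, so Vd = Dose / C₀.
Vd = 2650 / 31.3 = 84.66 L

84.7 L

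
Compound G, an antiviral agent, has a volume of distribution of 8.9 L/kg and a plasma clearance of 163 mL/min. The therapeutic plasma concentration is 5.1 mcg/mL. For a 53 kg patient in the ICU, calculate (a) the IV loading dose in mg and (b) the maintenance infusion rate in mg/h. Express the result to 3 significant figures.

Vd = 8.9 L/kg × 53 kg = 471.7 L
LD = Vd · C_target = 471.7 × 5.1 = 2406 mg
CL = 163 mL/min × 60/1000 = 9.780 L/h
Maintenance infusion rate = CL × Css = 9.780 × 5.1 = 49.88 mg/h

(a) 2410 mg; (b) 49.9 mg/h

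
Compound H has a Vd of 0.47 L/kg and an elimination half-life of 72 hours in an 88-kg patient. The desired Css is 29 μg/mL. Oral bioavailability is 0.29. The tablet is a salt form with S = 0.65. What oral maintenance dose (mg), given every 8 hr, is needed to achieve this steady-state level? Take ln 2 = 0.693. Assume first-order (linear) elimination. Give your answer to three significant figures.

Vd(total) = 88 kg × 0.47 L/kg = 41.36 L
CL = ln 2 · Vd / t½ = 0.693 × 41.36 / 72 = 0.3981 L/h
D = CL × Css × τ / F / S = 0.3981 × 29 × 8 / 0.29 / 0.65 = 490.0 mg

490 mg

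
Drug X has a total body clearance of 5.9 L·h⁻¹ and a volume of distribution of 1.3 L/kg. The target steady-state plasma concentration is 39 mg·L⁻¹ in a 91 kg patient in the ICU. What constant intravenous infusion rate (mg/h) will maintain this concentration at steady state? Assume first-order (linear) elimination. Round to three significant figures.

230 mg/h

Vd does not affect the maintenance rate; only clearance governs steady-state input.
Rate = CL × Css = 5.900 × 39 = 230.1 mg/h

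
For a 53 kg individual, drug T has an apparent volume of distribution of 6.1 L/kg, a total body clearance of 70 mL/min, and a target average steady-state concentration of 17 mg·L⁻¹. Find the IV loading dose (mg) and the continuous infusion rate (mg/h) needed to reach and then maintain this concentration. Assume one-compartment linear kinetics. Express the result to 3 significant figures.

Vd(total) = 53 kg × 6.1 L/kg = 323.3 L
Loading: fill Vd to C_target → 323.3 L × 17 mg/L = 5496 mg
CL = 70 mL/min = 70 × 0.06 = 4.200 L/h
Maintenance: replace elimination → rate = CL × Css = 4.200 × 17 = 71.40 mg/h

(a) 5500 mg; (b) 71.4 mg/h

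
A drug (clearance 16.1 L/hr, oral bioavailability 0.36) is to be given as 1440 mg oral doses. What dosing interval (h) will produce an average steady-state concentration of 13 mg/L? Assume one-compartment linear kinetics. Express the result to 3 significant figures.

2.48 h

F·D/τ = CL·Css → τ = F·D / (CL·Css).
τ = 0.36 × 1440 / (16.1 × 13) = 2.477 h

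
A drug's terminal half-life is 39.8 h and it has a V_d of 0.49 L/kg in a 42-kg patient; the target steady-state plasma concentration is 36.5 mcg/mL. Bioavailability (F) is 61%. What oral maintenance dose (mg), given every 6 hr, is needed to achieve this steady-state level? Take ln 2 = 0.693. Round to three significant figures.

129 mg

Vd = 0.49 L/kg × 42 kg = 20.58 L
CL = 0.693 × Vd / t½ = 0.693 × 20.58 / 39.8 = 0.3583 L/h
D = CL × Css × τ / F = 0.3583 × 36.5 × 6 / 0.61 = 128.6 mg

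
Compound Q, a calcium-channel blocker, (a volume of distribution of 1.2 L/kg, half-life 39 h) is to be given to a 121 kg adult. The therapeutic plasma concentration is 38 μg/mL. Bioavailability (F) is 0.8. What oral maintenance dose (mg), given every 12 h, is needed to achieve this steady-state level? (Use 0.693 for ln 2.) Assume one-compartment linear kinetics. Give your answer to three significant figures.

Vd = 1.2 L/kg × 121 kg = 145.2 L
k = 0.693/39 = 0.01777 h⁻¹, so CL = k·Vd = 0.01777 × 145.2 = 2.580 L/h
D = CL × Css × τ / F = 2.580 × 38 × 12 / 0.8 = 1471 mg

1470 mg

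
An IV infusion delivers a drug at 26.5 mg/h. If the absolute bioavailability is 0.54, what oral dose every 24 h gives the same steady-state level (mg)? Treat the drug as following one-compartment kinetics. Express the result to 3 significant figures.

1180 mg

To maintain the same Css, the systemic dosing rate must be unchanged: F·D/τ = infusion rate.
D = rate × τ / F = 26.5 × 24 / 0.54 = 1178 mg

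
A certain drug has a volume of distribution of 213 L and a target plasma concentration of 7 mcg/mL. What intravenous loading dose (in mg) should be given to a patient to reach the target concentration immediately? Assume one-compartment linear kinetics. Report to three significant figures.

1490 mg

LD = Vd × C = 213.0 × 7.000 = 1491 mg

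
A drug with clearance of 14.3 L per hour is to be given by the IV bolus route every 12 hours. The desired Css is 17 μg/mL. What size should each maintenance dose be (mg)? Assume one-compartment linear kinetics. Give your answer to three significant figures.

At steady state, dose per interval replaces the amount cleared in that interval: D/τ = CL·Css.
D = CL × Css × τ = 14.30 × 17 × 12 = 2917 mg

2920 mg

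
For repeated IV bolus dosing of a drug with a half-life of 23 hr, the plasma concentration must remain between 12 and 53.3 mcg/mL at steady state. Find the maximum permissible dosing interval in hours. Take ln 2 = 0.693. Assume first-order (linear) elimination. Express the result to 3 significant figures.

k = 0.693 / t½ = 0.693 / 23 = 0.03013 h⁻¹
Between IV bolus doses, concentration decays as C = C₀·e^(−kτ), so C_peak/C_trough = e^(kτ).
τ_max = ln(C_peak/C_trough) / k = ln(53.3/12) / 0.03013 = 1.491 / 0.03013 = 49.49 h

49.5 h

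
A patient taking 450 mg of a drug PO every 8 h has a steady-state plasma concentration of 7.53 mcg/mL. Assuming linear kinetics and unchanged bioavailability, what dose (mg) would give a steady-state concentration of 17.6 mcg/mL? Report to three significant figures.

1050 mg

For first-order elimination, Css ∝ F·D/(CL·τ); F and CL are unchanged, so Css ∝ D/τ.
D₂ = D₁ × (Css,target / Css,current) = 450 × 17.6/7.53 = 1052 mg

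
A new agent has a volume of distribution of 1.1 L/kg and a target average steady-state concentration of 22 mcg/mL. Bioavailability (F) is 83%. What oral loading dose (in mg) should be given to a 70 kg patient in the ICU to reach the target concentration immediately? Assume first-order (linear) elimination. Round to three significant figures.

Total Vd = 1.1 × 70 = 77.00 L
LD = Vd × C / F = 77.00 × 22.00 / 0.83 = 2041 mg

2040 mg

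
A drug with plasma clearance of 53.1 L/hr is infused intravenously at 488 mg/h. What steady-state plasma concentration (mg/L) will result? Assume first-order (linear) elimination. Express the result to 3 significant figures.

Css = rate / CL = 488 / 53.10 = 9.190 mg/L

9.19 mg/L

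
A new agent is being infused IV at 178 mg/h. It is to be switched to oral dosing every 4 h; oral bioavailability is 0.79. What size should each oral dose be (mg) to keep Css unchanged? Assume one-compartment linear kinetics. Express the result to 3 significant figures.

To maintain the same Css, the systemic dosing rate must be unchanged: F·D/τ = infusion rate.
D = rate × τ / F = 178 × 4 / 0.79 = 901.3 mg

901 mg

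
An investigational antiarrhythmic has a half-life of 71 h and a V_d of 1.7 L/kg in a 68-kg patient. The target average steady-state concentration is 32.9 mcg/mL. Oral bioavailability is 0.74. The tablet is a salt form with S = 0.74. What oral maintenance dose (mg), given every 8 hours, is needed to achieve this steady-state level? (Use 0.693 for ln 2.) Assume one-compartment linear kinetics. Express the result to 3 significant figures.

Vd = 1.7 L/kg × 68 kg = 115.6 L
CL = ln 2 · Vd / t½ = 0.693 × 115.6 / 71 = 1.128 L/h
D = CL × Css × τ / F / S = 1.128 × 32.9 × 8 / 0.74 / 0.74 = 542.2 mg

542 mg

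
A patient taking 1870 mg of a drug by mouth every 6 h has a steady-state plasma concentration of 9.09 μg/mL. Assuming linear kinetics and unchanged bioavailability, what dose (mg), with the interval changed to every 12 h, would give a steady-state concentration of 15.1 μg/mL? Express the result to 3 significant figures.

With linear kinetics, Css is proportional to dose rate (D/τ) at fixed clearance.
D₂ = D₁ × (Css,target / Css,current) × (τ₂/τ₁) = 1870 × (15.1/9.09) × (12/6) = 6213 mg

6210 mg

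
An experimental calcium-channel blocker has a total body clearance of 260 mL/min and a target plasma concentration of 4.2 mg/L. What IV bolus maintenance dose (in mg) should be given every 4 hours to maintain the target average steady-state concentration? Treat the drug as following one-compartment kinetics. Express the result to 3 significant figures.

CL = 260 mL/min × 60/1000 = 15.60 L/h
D = CL × Css × τ = 15.60 × 4.2 × 4 = 262.1 mg

262 mg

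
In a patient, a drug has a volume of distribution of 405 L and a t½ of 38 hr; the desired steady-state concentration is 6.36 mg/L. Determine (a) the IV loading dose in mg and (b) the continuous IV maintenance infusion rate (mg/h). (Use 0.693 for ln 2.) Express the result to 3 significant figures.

(a) 2580 mg; (b) 47.0 mg/h

LD = Vd × C = 405.0 × 6.36 = 2576 mg
CL = 0.693 × Vd / t½ = 0.693 × 405.0 / 38 = 7.386 L/h
Infusion rate = CL × Css = 7.386 × 6.36 = 46.97 mg/h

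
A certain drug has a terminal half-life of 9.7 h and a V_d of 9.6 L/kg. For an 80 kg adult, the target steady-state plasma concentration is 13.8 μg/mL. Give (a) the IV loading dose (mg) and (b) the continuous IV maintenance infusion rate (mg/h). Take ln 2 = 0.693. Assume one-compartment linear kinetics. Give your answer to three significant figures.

Vd(total) = 80 kg × 9.6 L/kg = 768.0 L
LD = Vd × C = 768.0 × 13.8 = 10600 mg
CL = 0.693 × Vd / t½ = 0.693 × 768.0 / 9.7 = 54.87 L/h
Infusion rate = CL × Css = 54.87 × 13.8 = 757.2 mg/h

(a) 10600 mg; (b) 757 mg/h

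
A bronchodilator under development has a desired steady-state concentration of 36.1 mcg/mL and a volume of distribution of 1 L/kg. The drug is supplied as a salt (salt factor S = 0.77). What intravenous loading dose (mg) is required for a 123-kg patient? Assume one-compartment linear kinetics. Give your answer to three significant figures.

5770 mg

Total Vd = 1 × 123 = 123.0 L
LD = Vd × C / S = 123.0 × 36.10 / 0.77 = 5767 mg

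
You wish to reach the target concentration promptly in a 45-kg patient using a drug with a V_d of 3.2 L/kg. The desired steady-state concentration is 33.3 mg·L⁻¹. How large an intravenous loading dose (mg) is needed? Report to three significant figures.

Vd = 3.2 L/kg × 45 kg = 144.0 L
LD = Vd × C = 144.0 × 33.30 = 4795 mg

4800 mg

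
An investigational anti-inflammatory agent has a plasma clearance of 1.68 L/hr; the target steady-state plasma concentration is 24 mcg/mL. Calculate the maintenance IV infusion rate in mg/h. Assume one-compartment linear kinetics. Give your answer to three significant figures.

40.3 mg/h

At steady state, infusion rate equals elimination rate: rate in = CL × Css.
Rate = CL × Css = 1.680 × 24 = 40.32 mg/h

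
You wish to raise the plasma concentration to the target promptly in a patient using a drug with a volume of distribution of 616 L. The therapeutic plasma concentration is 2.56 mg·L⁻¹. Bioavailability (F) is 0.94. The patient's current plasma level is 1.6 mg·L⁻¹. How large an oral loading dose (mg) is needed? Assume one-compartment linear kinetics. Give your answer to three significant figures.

629 mg

The loading dose fills Vd to the target concentration.
Concentration deficit ΔC = 2.56 − 1.6 = 0.9600 mg/L
LD = Vd × ΔC / F = 616.0 × 0.9600 / 0.94 = 629.1 mg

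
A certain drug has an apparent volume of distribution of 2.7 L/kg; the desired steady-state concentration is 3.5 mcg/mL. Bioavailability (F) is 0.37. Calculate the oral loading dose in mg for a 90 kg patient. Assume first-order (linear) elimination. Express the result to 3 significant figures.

Vd = 2.7 L/kg × 90 kg = 243.0 L
LD = Vd × C / F = 243.0 × 3.500 / 0.37 = 2299 mg

2300 mg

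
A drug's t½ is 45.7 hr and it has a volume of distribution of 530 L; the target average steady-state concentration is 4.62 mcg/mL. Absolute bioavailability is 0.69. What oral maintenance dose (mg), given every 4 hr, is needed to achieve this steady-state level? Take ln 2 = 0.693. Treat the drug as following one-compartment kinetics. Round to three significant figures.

CL = 0.693 × Vd / t½ = 0.693 × 530.0 / 45.7 = 8.037 L/h
D = CL × Css × τ / F = 8.037 × 4.62 × 4 / 0.69 = 215.3 mg

215 mg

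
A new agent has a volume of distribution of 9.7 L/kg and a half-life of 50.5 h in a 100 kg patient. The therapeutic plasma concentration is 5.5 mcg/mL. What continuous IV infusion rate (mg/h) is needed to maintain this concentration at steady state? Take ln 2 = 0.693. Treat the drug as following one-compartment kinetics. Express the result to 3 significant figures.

Vd = 9.7 L/kg × 100 kg = 970.0 L
k = 0.693/50.5 = 0.01372 h⁻¹, so CL = k·Vd = 0.01372 × 970.0 = 13.31 L/h
Infusion rate = CL × Css = 13.31 × 5.5 = 73.21 mg/h

73.2 mg/h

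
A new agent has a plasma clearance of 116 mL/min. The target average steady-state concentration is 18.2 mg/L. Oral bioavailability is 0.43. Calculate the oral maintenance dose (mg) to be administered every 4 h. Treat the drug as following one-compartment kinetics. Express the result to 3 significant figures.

CL = 116 mL/min = 116 × 0.06 = 6.960 L/h
D = CL × Css × τ / F = 6.960 × 18.2 × 4 / 0.43 = 1178 mg

1180 mg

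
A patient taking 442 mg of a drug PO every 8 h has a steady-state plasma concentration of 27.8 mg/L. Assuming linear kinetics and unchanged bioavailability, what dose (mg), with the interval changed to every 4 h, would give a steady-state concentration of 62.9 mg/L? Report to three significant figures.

With linear kinetics, Css is proportional to dose rate (D/τ) at fixed clearance.
D₂ = D₁ × (Css,target / Css,current) × (τ₂/τ₁) = 442 × (62.9/27.8) × (4/8) = 500.0 mg

500 mg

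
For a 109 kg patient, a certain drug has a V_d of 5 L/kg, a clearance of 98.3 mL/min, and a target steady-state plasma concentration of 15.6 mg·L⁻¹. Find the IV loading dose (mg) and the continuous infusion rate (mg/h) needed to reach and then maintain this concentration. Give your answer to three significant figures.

(a) 8500 mg; (b) 92.0 mg/h

Vd(total) = 109 kg × 5 L/kg = 545.0 L
LD = Vd · C_target = 545.0 × 15.6 = 8502 mg
Convert clearance: 98.3 mL/min × 60 min/h ÷ 1000 mL/L = 5.898 L/h
Infusion rate = 5.898 L/h × 15.6 mg/L = 92.01 mg/h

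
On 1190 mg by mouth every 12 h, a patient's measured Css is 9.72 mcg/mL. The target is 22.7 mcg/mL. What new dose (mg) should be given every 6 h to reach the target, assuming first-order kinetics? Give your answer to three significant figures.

1390 mg

With linear kinetics, Css is proportional to dose rate (D/τ) at fixed clearance.
D₂ = D₁ × (Css,target / Css,current) × (τ₂/τ₁) = 1190 × (22.7/9.72) × (6/12) = 1390 mg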